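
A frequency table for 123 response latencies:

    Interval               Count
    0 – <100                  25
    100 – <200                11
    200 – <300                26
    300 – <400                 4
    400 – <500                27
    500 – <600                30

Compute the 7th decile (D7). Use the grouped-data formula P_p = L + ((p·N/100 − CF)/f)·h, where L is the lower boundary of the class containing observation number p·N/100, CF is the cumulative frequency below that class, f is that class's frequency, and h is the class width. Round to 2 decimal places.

474.44

N = 123; target position k = 70/100 · 123 = 86.1.
Cumulative frequencies: 25, 36, 62, 66, 93, 123.
Observation 86.1 falls in the class 400 – <500.
L = 400, CF = 66, f = 27, h = 100.
P70 = 400 + ((86.1 − 66)/27)·100 = 400 + 74.4444 = 474.444.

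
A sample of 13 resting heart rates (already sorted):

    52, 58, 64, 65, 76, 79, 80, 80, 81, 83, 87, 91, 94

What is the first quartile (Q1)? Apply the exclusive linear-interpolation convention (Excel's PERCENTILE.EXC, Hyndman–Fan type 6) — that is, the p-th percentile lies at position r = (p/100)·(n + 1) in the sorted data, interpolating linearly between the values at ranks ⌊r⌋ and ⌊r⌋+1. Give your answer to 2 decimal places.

64.50

n = 13.
r = (25/100)·(13 + 1) = 3.5.
Rank 3 is 64 and rank 4 is 65.
Interpolate: 64 + 0.5·(65 − 64) = 64 + 0.5·1 = 64.5.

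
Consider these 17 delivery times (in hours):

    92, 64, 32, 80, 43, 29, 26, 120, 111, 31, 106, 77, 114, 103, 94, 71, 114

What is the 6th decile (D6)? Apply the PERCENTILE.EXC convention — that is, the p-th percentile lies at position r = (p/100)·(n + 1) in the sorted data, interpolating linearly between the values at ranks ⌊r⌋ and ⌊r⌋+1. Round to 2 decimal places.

Sorted: 26, 29, 31, 32, 43, 64, 71, 77, 80, 92, 94, 103, 106, 111, 114, 114, 120.
n = 17.
r = (60/100)·(17 + 1) = 10.8.
Rank 10 is 92 and rank 11 is 94.
Interpolate: 92 + 0.8·(94 − 92) = 92 + 0.8·2 = 93.6.

93.60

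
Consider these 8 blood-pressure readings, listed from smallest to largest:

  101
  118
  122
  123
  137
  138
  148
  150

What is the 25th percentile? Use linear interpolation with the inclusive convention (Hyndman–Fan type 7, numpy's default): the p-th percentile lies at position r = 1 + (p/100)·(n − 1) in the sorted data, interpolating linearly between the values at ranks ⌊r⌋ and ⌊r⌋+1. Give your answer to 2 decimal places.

n = 8.
r = 1 + (25/100)·(8 − 1) = 1 + 1.75 = 2.75.
Rank 2 is 118 and rank 3 is 122.
Interpolate: 118 + 0.75·(122 − 118) = 118 + 0.75·4 = 121.

121.00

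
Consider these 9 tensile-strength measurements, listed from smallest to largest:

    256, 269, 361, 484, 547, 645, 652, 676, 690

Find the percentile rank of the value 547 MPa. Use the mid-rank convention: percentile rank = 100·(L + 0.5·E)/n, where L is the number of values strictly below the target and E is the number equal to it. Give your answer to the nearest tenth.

50.0

Count below 547: L = 4; count equal: E = 1; n = 9.
Percentile rank = 100·(4 + 0.5·1)/9 = 100·4.5/9 = 50.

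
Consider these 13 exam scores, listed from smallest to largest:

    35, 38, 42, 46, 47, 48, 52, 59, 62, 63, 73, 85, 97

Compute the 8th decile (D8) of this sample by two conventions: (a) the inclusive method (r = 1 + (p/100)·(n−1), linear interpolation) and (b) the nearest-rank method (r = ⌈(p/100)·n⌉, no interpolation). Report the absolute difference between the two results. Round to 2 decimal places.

4.00

n = 13.
(a) r = 10.6; between ranks 10 (63) and 11 (73): 69.
(b) the nearest-rank method: rank 11 → 73.
|69 − 73| = 4.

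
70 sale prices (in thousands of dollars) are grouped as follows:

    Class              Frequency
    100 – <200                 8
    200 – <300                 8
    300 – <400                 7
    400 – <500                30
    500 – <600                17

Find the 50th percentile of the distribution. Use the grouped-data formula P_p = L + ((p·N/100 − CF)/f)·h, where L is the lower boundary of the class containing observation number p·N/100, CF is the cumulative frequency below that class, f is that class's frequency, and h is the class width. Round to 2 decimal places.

440.00

N = 70; target position k = 50/100 · 70 = 35.
Cumulative frequencies: 8, 16, 23, 53, 70.
Observation 35 falls in the class 400 – <500.
L = 400, CF = 23, f = 30, h = 100.
P50 = 400 + ((35 − 23)/30)·100 = 400 + 40 = 440.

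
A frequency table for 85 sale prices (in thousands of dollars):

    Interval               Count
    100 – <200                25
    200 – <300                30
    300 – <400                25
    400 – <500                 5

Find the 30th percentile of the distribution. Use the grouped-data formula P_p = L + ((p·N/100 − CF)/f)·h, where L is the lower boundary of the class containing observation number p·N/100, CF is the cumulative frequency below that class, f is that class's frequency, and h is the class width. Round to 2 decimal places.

201.67

N = 85; target position k = 30/100 · 85 = 25.5.
Cumulative frequencies: 25, 55, 80, 85.
Observation 25.5 falls in the class 200 – <300.
L = 200, CF = 25, f = 30, h = 100.
P30 = 200 + ((25.5 − 25)/30)·100 = 200 + 1.66667 = 201.667.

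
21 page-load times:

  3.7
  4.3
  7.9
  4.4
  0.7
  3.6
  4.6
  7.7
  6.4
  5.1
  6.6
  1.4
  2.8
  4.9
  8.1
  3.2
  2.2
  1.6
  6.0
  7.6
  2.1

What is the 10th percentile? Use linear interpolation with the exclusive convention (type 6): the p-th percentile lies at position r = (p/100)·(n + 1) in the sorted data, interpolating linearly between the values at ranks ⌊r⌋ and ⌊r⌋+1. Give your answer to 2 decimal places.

1.44

Sorted: 0.7, 1.4, 1.6, 2.1, 2.2, 2.8, 3.2, 3.6, 3.7, 4.3, 4.4, 4.6, 4.9, 5.1, 6.0, 6.4, 6.6, 7.6, 7.7, 7.9, 8.1.
n = 21.
r = (10/100)·(21 + 1) = 2.2.
Rank 2 is 1.4 and rank 3 is 1.6.
Interpolate: 1.4 + 0.2·(1.6 − 1.4) = 1.4 + 0.2·0.2 = 1.44.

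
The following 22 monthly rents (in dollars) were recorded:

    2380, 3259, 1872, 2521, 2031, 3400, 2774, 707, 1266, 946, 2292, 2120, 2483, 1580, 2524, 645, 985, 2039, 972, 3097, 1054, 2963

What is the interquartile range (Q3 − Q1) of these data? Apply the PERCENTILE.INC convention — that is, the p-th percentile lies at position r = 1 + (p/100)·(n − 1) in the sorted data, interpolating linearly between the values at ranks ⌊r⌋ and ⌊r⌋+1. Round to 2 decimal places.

1416.25

Sorted: 645, 707, 946, 972, 985, 1054, 1266, 1580, 1872, 2031, 2039, 2120, 2292, 2380, 2483, 2521, 2524, 2774, 2963, 3097, 3259, 3400.
n = 22.
P25: r = 6.25; ranks 6–7 are 1054, 1266; interpolating gives 1107.
P75: r = 16.75; ranks 16–17 are 2521, 2524; interpolating gives 2523.25.
Difference: 2523.25 − 1107 = 1416.25.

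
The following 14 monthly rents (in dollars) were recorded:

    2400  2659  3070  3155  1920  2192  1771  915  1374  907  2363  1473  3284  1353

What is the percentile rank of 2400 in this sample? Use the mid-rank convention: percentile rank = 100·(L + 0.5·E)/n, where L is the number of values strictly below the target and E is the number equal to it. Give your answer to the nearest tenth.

67.9

Sorted: 907, 915, 1353, 1374, 1473, 1771, 1920, 2192, 2363, 2400, 2659, 3070, 3155, 3284.
Count below 2400: L = 9; count equal: E = 1; n = 14.
Percentile rank = 100·(9 + 0.5·1)/14 = 100·9.5/14 = 67.86.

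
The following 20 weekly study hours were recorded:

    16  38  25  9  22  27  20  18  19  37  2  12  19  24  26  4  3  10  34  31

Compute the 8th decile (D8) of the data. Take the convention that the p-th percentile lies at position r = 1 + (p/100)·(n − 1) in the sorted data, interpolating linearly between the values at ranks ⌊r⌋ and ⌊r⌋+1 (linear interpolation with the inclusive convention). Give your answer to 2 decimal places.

27.80

Sorted: 2, 3, 4, 9, 10, 12, 16, 18, 19, 19, 20, 22, 24, 25, 26, 27, 31, 34, 37, 38.
n = 20.
r = 1 + (80/100)·(20 − 1) = 1 + 15.2 = 16.2.
Rank 16 is 27 and rank 17 is 31.
Interpolate: 27 + 0.2·(31 − 27) = 27 + 0.2·4 = 27.8.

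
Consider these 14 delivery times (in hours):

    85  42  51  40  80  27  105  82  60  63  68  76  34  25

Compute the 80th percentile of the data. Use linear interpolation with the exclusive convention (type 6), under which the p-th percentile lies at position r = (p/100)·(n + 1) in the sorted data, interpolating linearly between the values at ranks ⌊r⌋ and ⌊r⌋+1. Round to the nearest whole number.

Sorted: 25, 27, 34, 40, 42, 51, 60, 63, 68, 76, 80, 82, 85, 105.
n = 14.
r = (80/100)·(14 + 1) = 12.
r is an integer, so P80 is the value at rank 12: 82.

82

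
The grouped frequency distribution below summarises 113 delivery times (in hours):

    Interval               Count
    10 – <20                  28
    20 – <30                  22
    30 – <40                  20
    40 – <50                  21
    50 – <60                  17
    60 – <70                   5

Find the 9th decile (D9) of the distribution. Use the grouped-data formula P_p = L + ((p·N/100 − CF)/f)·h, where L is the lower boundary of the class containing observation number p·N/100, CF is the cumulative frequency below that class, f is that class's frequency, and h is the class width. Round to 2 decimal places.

56.29

N = 113; target position k = 90/100 · 113 = 101.7.
Cumulative frequencies: 28, 50, 70, 91, 108, 113.
Observation 101.7 falls in the class 50 – <60.
L = 50, CF = 91, f = 17, h = 10.
P90 = 50 + ((101.7 − 91)/17)·10 = 50 + 6.29412 = 56.2941.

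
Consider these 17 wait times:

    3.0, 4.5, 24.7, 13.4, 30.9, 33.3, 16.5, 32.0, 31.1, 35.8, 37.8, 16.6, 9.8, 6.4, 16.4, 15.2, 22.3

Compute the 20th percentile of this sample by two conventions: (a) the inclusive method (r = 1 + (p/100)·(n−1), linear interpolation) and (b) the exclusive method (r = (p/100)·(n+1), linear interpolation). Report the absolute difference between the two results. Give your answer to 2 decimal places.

2.08

Sorted: 3.0, 4.5, 6.4, 9.8, 13.4, 15.2, 16.4, 16.5, 16.6, 22.3, 24.7, 30.9, 31.1, 32.0, 33.3, 35.8, 37.8.
n = 17.
(a) r = 4.2; between ranks 4 (9.8) and 5 (13.4): 10.52.
(b) r = 3.6; between ranks 3 (6.4) and 4 (9.8): 8.44.
|10.52 − 8.44| = 2.08.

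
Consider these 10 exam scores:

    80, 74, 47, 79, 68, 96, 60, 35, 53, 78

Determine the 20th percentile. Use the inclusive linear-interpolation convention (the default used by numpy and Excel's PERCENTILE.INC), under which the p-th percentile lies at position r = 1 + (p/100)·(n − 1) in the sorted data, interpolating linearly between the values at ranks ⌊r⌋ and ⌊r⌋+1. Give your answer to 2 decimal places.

Sorted: 35, 47, 53, 60, 68, 74, 78, 79, 80, 96.
n = 10.
r = 1 + (20/100)·(10 − 1) = 1 + 1.8 = 2.8.
Rank 2 is 47 and rank 3 is 53.
Interpolate: 47 + 0.8·(53 − 47) = 47 + 0.8·6 = 51.8.

51.80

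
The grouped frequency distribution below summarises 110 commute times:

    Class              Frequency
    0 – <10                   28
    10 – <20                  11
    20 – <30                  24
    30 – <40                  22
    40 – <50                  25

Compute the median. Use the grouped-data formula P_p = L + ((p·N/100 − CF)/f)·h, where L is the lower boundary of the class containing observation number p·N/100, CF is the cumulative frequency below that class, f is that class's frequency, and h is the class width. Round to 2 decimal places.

26.67

N = 110; target position k = 50/100 · 110 = 55.
Cumulative frequencies: 28, 39, 63, 85, 110.
Observation 55 falls in the class 20 – <30.
L = 20, CF = 39, f = 24, h = 10.
P50 = 20 + ((55 − 39)/24)·10 = 20 + 6.66667 = 26.6667.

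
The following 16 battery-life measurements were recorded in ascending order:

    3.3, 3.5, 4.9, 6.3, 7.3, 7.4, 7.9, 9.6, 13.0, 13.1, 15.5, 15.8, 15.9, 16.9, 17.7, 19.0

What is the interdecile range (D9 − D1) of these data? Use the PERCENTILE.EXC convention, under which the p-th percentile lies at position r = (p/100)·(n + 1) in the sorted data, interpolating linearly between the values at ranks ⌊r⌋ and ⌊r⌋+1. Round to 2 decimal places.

14.65

n = 16.
P10: r = 1.7; ranks 1–2 are 3.3, 3.5; interpolating gives 3.44.
P90: r = 15.3; ranks 15–16 are 17.7, 19.0; interpolating gives 18.09.
Difference: 18.09 − 3.44 = 14.65.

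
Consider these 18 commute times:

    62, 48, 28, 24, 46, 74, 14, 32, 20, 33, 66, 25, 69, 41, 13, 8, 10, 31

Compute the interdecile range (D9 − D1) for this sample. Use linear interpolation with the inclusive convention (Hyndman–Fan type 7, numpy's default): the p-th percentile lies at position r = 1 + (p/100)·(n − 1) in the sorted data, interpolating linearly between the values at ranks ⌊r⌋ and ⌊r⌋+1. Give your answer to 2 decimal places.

Sorted: 8, 10, 13, 14, 20, 24, 25, 28, 31, 32, 33, 41, 46, 48, 62, 66, 69, 74.
n = 18.
P10: r = 2.7; ranks 2–3 are 10, 13; interpolating gives 12.1.
P90: r = 16.3; ranks 16–17 are 66, 69; interpolating gives 66.9.
Difference: 66.9 − 12.1 = 54.8.

54.80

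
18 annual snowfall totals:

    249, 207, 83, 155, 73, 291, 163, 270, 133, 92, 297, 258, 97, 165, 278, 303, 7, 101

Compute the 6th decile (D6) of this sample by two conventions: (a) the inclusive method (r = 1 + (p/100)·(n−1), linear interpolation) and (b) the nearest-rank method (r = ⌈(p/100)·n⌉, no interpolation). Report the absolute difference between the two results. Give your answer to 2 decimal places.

8.40

Sorted: 7, 73, 83, 92, 97, 101, 133, 155, 163, 165, 207, 249, 258, 270, 278, 291, 297, 303.
n = 18.
(a) r = 11.2; between ranks 11 (207) and 12 (249): 215.4.
(b) the nearest-rank method: rank 11 → 207.
|215.4 − 207| = 8.4.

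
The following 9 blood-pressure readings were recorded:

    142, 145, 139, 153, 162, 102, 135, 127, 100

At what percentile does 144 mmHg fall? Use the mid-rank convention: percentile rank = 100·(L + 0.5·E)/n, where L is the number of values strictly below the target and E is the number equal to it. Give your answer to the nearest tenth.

Sorted: 100, 102, 127, 135, 139, 142, 145, 153, 162.
Count below 144: L = 6; count equal: E = 0; n = 9.
Percentile rank = 100·(6 + 0.5·0)/9 = 100·6/9 = 66.67.

66.7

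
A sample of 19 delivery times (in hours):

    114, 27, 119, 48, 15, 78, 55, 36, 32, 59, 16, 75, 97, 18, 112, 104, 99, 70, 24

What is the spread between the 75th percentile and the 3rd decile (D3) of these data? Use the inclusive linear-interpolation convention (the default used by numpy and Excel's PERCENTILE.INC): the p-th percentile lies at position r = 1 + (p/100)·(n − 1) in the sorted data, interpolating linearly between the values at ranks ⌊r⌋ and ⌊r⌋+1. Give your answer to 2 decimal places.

Sorted: 15, 16, 18, 24, 27, 32, 36, 48, 55, 59, 70, 75, 78, 97, 99, 104, 112, 114, 119.
n = 19.
P30: r = 6.4; ranks 6–7 are 32, 36; interpolating gives 33.6.
P75: r = 14.5; ranks 14–15 are 97, 99; interpolating gives 98.
Difference: 98 − 33.6 = 64.4.

64.40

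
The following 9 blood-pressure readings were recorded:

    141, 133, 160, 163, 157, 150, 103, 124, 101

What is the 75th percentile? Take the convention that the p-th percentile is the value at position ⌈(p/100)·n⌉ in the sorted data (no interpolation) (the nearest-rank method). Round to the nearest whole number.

Sorted: 101, 103, 124, 133, 141, 150, 157, 160, 163.
n = 9.
Position = ⌈75/100 · 9⌉ = ⌈6.75⌉ = 7.
The value at rank 7 is 157.

157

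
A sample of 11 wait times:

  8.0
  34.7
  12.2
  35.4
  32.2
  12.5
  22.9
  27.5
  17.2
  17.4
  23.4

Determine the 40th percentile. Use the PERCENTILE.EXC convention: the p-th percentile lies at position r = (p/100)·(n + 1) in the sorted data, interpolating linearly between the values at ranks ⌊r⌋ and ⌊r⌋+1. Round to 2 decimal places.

Sorted: 8.0, 12.2, 12.5, 17.2, 17.4, 22.9, 23.4, 27.5, 32.2, 34.7, 35.4.
n = 11.
r = (40/100)·(11 + 1) = 4.8.
Rank 4 is 17.2 and rank 5 is 17.4.
Interpolate: 17.2 + 0.8·(17.4 − 17.2) = 17.2 + 0.8·0.2 = 17.36.

17.36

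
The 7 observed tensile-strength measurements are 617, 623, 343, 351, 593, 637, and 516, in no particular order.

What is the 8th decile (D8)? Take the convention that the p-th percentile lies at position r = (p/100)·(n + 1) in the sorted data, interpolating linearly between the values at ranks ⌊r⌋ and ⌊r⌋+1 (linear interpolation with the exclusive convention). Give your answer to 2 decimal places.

Sorted: 343, 351, 516, 593, 617, 623, 637.
n = 7.
r = (80/100)·(7 + 1) = 6.4.
Rank 6 is 623 and rank 7 is 637.
Interpolate: 623 + 0.4·(637 − 623) = 623 + 0.4·14 = 628.6.

628.60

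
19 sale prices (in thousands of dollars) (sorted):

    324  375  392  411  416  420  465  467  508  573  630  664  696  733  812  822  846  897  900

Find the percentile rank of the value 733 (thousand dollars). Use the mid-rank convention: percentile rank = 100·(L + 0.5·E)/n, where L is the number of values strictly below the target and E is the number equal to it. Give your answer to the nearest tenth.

Count below 733: L = 13; count equal: E = 1; n = 19.
Percentile rank = 100·(13 + 0.5·1)/19 = 100·13.5/19 = 71.05.

71.1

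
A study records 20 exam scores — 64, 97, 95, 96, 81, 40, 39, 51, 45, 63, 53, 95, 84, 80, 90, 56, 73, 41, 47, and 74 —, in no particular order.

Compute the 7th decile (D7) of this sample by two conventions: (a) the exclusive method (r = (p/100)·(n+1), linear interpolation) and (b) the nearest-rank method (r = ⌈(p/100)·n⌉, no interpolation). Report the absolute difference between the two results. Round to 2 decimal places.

Sorted: 39, 40, 41, 45, 47, 51, 53, 56, 63, 64, 73, 74, 80, 81, 84, 90, 95, 95, 96, 97.
n = 20.
(a) r = 14.7; between ranks 14 (81) and 15 (84): 83.1.
(b) the nearest-rank method: rank 14 → 81.
|83.1 − 81| = 2.1.

2.10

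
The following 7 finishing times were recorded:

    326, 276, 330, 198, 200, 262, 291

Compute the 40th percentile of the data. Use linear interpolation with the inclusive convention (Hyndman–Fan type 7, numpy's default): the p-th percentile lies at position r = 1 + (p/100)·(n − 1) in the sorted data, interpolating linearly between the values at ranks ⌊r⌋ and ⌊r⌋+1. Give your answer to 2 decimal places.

Sorted: 198, 200, 262, 276, 291, 326, 330.
n = 7.
r = 1 + (40/100)·(7 − 1) = 1 + 2.4 = 3.4.
Rank 3 is 262 and rank 4 is 276.
Interpolate: 262 + 0.4·(276 − 262) = 262 + 0.4·14 = 267.6.

267.60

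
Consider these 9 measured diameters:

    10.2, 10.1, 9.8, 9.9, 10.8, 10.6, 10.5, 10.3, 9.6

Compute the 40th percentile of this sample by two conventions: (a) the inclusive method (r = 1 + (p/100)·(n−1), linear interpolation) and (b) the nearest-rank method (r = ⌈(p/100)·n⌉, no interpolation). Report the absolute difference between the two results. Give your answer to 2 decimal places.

Sorted: 9.6, 9.8, 9.9, 10.1, 10.2, 10.3, 10.5, 10.6, 10.8.
n = 9.
(a) r = 4.2; between ranks 4 (10.1) and 5 (10.2): 10.12.
(b) the nearest-rank method: rank 4 → 10.1.
|10.12 − 10.1| = 0.02.

0.02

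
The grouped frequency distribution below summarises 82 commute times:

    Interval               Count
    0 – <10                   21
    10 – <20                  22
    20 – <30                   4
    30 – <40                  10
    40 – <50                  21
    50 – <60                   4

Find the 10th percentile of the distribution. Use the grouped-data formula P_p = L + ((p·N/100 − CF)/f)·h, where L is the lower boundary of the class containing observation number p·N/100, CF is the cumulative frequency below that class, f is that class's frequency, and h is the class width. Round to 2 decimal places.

3.90

N = 82; target position k = 10/100 · 82 = 8.2.
Cumulative frequencies: 21, 43, 47, 57, 78, 82.
Observation 8.2 falls in the class 0 – <10.
L = 0, CF = 0, f = 21, h = 10.
P10 = 0 + ((8.2 − 0)/21)·10 = 0 + 3.90476 = 3.90476.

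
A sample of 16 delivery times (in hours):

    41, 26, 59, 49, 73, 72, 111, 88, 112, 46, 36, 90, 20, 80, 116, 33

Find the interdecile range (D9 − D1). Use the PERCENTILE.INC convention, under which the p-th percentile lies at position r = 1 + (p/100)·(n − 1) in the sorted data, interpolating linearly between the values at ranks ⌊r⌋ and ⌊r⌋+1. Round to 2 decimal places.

Sorted: 20, 26, 33, 36, 41, 46, 49, 59, 72, 73, 80, 88, 90, 111, 112, 116.
n = 16.
P10: r = 2.5; ranks 2–3 are 26, 33; interpolating gives 29.5.
P90: r = 14.5; ranks 14–15 are 111, 112; interpolating gives 111.5.
Difference: 111.5 − 29.5 = 82.

82.00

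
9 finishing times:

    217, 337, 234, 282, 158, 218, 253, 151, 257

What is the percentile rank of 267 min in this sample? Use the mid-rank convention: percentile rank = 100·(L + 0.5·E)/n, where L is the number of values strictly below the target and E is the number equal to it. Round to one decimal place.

Sorted: 151, 158, 217, 218, 234, 253, 257, 282, 337.
Count below 267: L = 7; count equal: E = 0; n = 9.
Percentile rank = 100·(7 + 0.5·0)/9 = 100·7/9 = 77.78.

77.8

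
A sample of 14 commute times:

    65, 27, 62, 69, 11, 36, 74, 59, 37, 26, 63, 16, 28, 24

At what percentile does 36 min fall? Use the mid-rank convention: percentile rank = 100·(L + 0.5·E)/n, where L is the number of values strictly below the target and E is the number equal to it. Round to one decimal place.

Sorted: 11, 16, 24, 26, 27, 28, 36, 37, 59, 62, 63, 65, 69, 74.
Count below 36: L = 6; count equal: E = 1; n = 14.
Percentile rank = 100·(6 + 0.5·1)/14 = 100·6.5/14 = 46.43.

46.4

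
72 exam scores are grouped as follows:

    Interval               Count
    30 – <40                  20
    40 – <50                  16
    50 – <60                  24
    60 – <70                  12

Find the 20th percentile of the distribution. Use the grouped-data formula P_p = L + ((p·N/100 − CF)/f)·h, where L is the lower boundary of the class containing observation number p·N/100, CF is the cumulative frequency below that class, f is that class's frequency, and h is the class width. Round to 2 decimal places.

37.20

N = 72; target position k = 20/100 · 72 = 14.4.
Cumulative frequencies: 20, 36, 60, 72.
Observation 14.4 falls in the class 30 – <40.
L = 30, CF = 0, f = 20, h = 10.
P20 = 30 + ((14.4 − 0)/20)·10 = 30 + 7.2 = 37.2.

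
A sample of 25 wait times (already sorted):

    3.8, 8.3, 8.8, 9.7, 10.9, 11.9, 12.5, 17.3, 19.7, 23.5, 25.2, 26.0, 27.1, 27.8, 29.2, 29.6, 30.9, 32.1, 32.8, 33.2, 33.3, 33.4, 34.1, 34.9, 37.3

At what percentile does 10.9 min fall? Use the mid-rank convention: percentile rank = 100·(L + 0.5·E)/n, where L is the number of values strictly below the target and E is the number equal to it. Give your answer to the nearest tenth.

Count below 10.9: L = 4; count equal: E = 1; n = 25.
Percentile rank = 100·(4 + 0.5·1)/25 = 100·4.5/25 = 18.

18.0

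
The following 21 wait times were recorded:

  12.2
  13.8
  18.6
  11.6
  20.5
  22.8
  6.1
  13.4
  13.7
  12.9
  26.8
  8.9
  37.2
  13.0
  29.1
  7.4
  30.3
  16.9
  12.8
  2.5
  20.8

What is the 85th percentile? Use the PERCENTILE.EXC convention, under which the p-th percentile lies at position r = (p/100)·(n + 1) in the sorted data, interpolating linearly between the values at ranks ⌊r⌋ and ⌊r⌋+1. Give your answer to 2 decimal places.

Sorted: 2.5, 6.1, 7.4, 8.9, 11.6, 12.2, 12.8, 12.9, 13.0, 13.4, 13.7, 13.8, 16.9, 18.6, 20.5, 20.8, 22.8, 26.8, 29.1, 30.3, 37.2.
n = 21.
r = (85/100)·(21 + 1) = 18.7.
Rank 18 is 26.8 and rank 19 is 29.1.
Interpolate: 26.8 + 0.7·(29.1 − 26.8) = 26.8 + 0.7·2.3 = 28.41.

28.41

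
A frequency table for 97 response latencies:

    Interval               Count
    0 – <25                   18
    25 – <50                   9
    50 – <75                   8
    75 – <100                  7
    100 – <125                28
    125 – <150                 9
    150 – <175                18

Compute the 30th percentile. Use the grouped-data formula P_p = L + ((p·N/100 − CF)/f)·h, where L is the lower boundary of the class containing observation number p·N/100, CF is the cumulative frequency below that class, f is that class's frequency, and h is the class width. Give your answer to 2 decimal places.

56.56

N = 97; target position k = 30/100 · 97 = 29.1.
Cumulative frequencies: 18, 27, 35, 42, 70, 79, 97.
Observation 29.1 falls in the class 50 – <75.
L = 50, CF = 27, f = 8, h = 25.
P30 = 50 + ((29.1 − 27)/8)·25 = 50 + 6.5625 = 56.5625.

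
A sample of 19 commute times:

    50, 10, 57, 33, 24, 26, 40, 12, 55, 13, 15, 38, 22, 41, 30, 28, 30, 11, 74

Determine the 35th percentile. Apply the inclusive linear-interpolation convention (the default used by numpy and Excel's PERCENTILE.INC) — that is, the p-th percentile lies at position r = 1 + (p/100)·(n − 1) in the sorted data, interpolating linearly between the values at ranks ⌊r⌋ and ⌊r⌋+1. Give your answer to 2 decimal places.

Sorted: 10, 11, 12, 13, 15, 22, 24, 26, 28, 30, 30, 33, 38, 40, 41, 50, 55, 57, 74.
n = 19.
r = 1 + (35/100)·(19 − 1) = 1 + 6.3 = 7.3.
Rank 7 is 24 and rank 8 is 26.
Interpolate: 24 + 0.3·(26 − 24) = 24 + 0.3·2 = 24.6.

24.60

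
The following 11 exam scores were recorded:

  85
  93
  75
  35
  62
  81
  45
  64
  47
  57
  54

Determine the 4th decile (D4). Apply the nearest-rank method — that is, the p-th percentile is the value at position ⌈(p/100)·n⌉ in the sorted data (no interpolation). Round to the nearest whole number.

Sorted: 35, 45, 47, 54, 57, 62, 64, 75, 81, 85, 93.
n = 11.
Position = ⌈40/100 · 11⌉ = ⌈4.4⌉ = 5.
The value at rank 5 is 57.

57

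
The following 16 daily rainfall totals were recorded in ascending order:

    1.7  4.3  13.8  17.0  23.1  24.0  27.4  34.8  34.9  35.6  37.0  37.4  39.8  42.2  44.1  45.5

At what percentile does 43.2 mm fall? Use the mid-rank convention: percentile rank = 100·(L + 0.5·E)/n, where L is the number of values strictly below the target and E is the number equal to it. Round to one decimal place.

87.5

Count below 43.2: L = 14; count equal: E = 0; n = 16.
Percentile rank = 100·(14 + 0.5·0)/16 = 100·14/16 = 87.5.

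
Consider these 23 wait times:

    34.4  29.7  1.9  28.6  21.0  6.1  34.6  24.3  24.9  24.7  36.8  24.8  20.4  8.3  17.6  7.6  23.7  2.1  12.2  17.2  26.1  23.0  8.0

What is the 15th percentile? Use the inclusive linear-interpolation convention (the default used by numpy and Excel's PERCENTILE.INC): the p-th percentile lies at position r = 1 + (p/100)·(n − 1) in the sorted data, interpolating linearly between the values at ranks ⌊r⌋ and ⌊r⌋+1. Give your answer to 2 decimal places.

7.72

Sorted: 1.9, 2.1, 6.1, 7.6, 8.0, 8.3, 12.2, 17.2, 17.6, 20.4, 21.0, 23.0, 23.7, 24.3, 24.7, 24.8, 24.9, 26.1, 28.6, 29.7, 34.4, 34.6, 36.8.
n = 23.
r = 1 + (15/100)·(23 − 1) = 1 + 3.3 = 4.3.
Rank 4 is 7.6 and rank 5 is 8.0.
Interpolate: 7.6 + 0.3·(8.0 − 7.6) = 7.6 + 0.3·0.4 = 7.72.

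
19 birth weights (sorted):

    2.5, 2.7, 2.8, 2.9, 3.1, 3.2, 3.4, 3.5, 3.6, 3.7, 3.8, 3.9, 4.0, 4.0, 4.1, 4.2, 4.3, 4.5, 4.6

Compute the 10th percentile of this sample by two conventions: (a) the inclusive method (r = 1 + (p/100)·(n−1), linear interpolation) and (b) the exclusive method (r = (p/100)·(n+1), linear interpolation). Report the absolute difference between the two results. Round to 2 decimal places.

0.08

n = 19.
(a) r = 2.8; between ranks 2 (2.7) and 3 (2.8): 2.78.
(b) r = 2 → value at rank 2 = 2.7.
|2.78 − 2.7| = 0.08.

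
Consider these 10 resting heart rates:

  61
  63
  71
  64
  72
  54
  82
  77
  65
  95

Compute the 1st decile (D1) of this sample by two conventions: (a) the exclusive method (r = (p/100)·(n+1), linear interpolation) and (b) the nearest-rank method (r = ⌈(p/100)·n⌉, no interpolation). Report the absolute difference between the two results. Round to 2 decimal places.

0.70

Sorted: 54, 61, 63, 64, 65, 71, 72, 77, 82, 95.
n = 10.
(a) r = 1.1; between ranks 1 (54) and 2 (61): 54.7.
(b) the nearest-rank method: rank 1 → 54.
|54.7 − 54| = 0.7.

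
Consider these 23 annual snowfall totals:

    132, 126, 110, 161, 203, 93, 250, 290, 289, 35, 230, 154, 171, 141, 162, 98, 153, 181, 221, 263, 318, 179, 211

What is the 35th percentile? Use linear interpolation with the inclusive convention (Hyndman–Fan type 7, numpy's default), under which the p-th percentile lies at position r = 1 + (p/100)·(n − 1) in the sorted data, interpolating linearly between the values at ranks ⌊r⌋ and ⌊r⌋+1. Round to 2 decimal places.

153.70

Sorted: 35, 93, 98, 110, 126, 132, 141, 153, 154, 161, 162, 171, 179, 181, 203, 211, 221, 230, 250, 263, 289, 290, 318.
n = 23.
r = 1 + (35/100)·(23 − 1) = 1 + 7.7 = 8.7.
Rank 8 is 153 and rank 9 is 154.
Interpolate: 153 + 0.7·(154 − 153) = 153 + 0.7·1 = 153.7.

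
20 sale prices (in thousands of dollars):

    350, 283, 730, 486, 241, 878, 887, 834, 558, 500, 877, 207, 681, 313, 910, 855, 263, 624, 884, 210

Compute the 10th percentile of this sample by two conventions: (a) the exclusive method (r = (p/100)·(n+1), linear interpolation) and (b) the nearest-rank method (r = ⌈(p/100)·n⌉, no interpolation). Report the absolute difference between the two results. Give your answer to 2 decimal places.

Sorted: 207, 210, 241, 263, 283, 313, 350, 486, 500, 558, 624, 681, 730, 834, 855, 877, 878, 884, 887, 910.
n = 20.
(a) r = 2.1; between ranks 2 (210) and 3 (241): 213.1.
(b) the nearest-rank method: rank 2 → 210.
|213.1 − 210| = 3.1.

3.10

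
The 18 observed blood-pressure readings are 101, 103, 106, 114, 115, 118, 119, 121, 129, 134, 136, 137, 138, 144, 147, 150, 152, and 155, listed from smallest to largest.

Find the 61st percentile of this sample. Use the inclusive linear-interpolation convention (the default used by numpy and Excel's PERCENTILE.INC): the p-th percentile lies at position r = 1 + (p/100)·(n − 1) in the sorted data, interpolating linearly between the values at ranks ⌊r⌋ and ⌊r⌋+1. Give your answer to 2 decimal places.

136.37

n = 18.
r = 1 + (61/100)·(18 − 1) = 1 + 10.37 = 11.37.
Rank 11 is 136 and rank 12 is 137.
Interpolate: 136 + 0.37·(137 − 136) = 136 + 0.37·1 = 136.37.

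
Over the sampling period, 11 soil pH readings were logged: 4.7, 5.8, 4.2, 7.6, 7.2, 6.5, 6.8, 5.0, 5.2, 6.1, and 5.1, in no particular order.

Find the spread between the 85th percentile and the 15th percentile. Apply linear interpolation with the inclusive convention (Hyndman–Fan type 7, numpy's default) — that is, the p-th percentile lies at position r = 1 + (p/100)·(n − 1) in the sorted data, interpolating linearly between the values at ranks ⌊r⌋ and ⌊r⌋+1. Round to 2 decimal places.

Sorted: 4.2, 4.7, 5.0, 5.1, 5.2, 5.8, 6.1, 6.5, 6.8, 7.2, 7.6.
n = 11.
P15: r = 2.5; ranks 2–3 are 4.7, 5.0; interpolating gives 4.85.
P85: r = 9.5; ranks 9–10 are 6.8, 7.2; interpolating gives 7.
Difference: 7 − 4.85 = 2.15.

2.15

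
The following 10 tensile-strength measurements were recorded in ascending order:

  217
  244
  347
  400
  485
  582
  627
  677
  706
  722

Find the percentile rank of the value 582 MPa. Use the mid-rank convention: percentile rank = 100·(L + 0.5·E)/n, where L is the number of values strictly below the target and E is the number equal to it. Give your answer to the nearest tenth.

55.0

Count below 582: L = 5; count equal: E = 1; n = 10.
Percentile rank = 100·(5 + 0.5·1)/10 = 100·5.5/10 = 55.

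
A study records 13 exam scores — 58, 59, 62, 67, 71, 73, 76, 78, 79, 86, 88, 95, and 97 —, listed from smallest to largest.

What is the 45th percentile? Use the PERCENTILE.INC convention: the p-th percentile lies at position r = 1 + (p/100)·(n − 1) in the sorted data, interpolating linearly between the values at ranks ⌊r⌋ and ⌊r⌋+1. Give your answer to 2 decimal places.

74.20

n = 13.
r = 1 + (45/100)·(13 − 1) = 1 + 5.4 = 6.4.
Rank 6 is 73 and rank 7 is 76.
Interpolate: 73 + 0.4·(76 − 73) = 73 + 0.4·3 = 74.2.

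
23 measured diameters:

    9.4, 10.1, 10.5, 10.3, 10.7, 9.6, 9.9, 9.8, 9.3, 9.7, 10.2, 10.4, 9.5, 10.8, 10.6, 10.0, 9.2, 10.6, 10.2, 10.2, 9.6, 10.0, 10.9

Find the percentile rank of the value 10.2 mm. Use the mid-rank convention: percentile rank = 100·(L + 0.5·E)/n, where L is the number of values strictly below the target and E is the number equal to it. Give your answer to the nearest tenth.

Sorted: 9.2, 9.3, 9.4, 9.5, 9.6, 9.6, 9.7, 9.8, 9.9, 10.0, 10.0, 10.1, 10.2, 10.2, 10.2, 10.3, 10.4, 10.5, 10.6, 10.6, 10.7, 10.8, 10.9.
Count below 10.2: L = 12; count equal: E = 3; n = 23.
Percentile rank = 100·(12 + 0.5·3)/23 = 100·13.5/23 = 58.7.

58.7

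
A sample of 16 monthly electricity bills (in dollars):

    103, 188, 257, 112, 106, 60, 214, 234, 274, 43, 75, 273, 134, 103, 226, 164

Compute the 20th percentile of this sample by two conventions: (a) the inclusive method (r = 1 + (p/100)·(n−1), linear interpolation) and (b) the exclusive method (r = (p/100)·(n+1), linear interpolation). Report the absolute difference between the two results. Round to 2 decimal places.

Sorted: 43, 60, 75, 103, 103, 106, 112, 134, 164, 188, 214, 226, 234, 257, 273, 274.
n = 16.
(a) r = 4 → value at rank 4 = 103.
(b) r = 3.4; between ranks 3 (75) and 4 (103): 86.2.
|103 − 86.2| = 16.8.

16.80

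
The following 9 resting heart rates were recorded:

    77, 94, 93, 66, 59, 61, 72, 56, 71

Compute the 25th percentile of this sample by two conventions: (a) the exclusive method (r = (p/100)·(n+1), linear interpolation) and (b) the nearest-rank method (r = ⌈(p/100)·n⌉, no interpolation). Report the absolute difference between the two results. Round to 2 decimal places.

Sorted: 56, 59, 61, 66, 71, 72, 77, 93, 94.
n = 9.
(a) r = 2.5; between ranks 2 (59) and 3 (61): 60.
(b) the nearest-rank method: rank 3 → 61.
|60 − 61| = 1.

1.00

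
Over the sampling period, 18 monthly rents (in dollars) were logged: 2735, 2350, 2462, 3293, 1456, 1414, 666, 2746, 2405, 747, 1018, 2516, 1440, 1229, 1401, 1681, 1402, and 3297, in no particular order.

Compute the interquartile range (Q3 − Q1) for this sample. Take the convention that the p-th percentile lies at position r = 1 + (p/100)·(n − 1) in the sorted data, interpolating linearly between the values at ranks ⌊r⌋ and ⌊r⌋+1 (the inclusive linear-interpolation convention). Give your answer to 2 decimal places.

1101.25

Sorted: 666, 747, 1018, 1229, 1401, 1402, 1414, 1440, 1456, 1681, 2350, 2405, 2462, 2516, 2735, 2746, 3293, 3297.
n = 18.
P25: r = 5.25; ranks 5–6 are 1401, 1402; interpolating gives 1401.25.
P75: r = 13.75; ranks 13–14 are 2462, 2516; interpolating gives 2502.5.
Difference: 2502.5 − 1401.25 = 1101.25.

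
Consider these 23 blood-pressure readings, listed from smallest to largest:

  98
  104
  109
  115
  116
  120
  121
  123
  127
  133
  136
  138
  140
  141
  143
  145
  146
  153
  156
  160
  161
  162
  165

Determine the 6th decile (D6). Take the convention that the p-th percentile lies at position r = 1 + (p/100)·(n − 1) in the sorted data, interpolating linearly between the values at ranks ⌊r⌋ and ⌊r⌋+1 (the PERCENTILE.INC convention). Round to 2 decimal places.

141.40

n = 23.
r = 1 + (60/100)·(23 − 1) = 1 + 13.2 = 14.2.
Rank 14 is 141 and rank 15 is 143.
Interpolate: 141 + 0.2·(143 − 141) = 141 + 0.2·2 = 141.4.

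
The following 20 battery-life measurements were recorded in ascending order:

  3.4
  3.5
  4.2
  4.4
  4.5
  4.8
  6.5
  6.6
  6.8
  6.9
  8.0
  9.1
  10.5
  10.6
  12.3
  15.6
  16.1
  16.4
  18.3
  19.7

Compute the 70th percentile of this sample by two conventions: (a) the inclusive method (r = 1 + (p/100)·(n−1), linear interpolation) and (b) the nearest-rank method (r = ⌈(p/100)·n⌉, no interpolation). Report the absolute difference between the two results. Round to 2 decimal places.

0.51

n = 20.
(a) r = 14.3; between ranks 14 (10.6) and 15 (12.3): 11.11.
(b) the nearest-rank method: rank 14 → 10.6.
|11.11 − 10.6| = 0.51.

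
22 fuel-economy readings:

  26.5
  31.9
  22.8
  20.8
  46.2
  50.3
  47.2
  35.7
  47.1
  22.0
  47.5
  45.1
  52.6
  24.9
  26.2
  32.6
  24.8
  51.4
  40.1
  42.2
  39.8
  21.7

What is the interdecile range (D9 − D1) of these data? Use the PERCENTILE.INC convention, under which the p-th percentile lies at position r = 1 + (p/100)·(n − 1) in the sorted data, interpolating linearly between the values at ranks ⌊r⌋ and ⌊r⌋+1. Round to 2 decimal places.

27.94

Sorted: 20.8, 21.7, 22.0, 22.8, 24.8, 24.9, 26.2, 26.5, 31.9, 32.6, 35.7, 39.8, 40.1, 42.2, 45.1, 46.2, 47.1, 47.2, 47.5, 50.3, 51.4, 52.6.
n = 22.
P10: r = 3.1; ranks 3–4 are 22.0, 22.8; interpolating gives 22.08.
P90: r = 19.9; ranks 19–20 are 47.5, 50.3; interpolating gives 50.02.
Difference: 50.02 − 22.08 = 27.94.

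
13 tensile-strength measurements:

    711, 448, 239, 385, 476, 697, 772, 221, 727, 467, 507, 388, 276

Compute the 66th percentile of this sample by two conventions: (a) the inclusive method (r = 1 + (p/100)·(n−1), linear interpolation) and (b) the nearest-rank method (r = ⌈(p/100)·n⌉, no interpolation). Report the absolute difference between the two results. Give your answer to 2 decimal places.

Sorted: 221, 239, 276, 385, 388, 448, 467, 476, 507, 697, 711, 727, 772.
n = 13.
(a) r = 8.92; between ranks 8 (476) and 9 (507): 504.52.
(b) the nearest-rank method: rank 9 → 507.
|504.52 − 507| = 2.48.

2.48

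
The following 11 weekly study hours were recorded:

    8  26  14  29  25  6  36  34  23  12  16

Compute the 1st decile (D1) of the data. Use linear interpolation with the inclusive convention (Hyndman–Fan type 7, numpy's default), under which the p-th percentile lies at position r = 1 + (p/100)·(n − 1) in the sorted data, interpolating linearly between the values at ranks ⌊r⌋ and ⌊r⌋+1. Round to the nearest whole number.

Sorted: 6, 8, 12, 14, 16, 23, 25, 26, 29, 34, 36.
n = 11.
r = 1 + (10/100)·(11 − 1) = 1 + 1 = 2.
r is an integer, so P10 is the value at rank 2: 8.

8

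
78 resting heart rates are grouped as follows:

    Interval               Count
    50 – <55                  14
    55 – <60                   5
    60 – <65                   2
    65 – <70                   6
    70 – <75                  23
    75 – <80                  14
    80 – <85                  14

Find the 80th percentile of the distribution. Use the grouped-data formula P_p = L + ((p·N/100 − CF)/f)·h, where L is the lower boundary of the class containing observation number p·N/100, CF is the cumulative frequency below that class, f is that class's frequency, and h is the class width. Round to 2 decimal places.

79.43

N = 78; target position k = 80/100 · 78 = 62.4.
Cumulative frequencies: 14, 19, 21, 27, 50, 64, 78.
Observation 62.4 falls in the class 75 – <80.
L = 75, CF = 50, f = 14, h = 5.
P80 = 75 + ((62.4 − 50)/14)·5 = 75 + 4.42857 = 79.4286.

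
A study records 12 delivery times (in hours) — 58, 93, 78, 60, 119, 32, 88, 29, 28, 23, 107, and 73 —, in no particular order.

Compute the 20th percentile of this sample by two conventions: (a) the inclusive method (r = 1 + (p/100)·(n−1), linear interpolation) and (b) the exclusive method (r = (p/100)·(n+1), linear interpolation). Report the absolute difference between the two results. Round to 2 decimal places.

1.00

Sorted: 23, 28, 29, 32, 58, 60, 73, 78, 88, 93, 107, 119.
n = 12.
(a) r = 3.2; between ranks 3 (29) and 4 (32): 29.6.
(b) r = 2.6; between ranks 2 (28) and 3 (29): 28.6.
|29.6 − 28.6| = 1.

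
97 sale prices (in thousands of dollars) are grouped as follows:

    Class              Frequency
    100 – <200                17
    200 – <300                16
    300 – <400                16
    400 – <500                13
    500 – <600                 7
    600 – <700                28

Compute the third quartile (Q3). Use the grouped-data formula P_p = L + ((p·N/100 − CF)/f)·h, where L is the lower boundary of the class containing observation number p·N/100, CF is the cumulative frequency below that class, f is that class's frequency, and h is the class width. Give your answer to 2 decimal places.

613.39

N = 97; target position k = 75/100 · 97 = 72.75.
Cumulative frequencies: 17, 33, 49, 62, 69, 97.
Observation 72.75 falls in the class 600 – <700.
L = 600, CF = 69, f = 28, h = 100.
P75 = 600 + ((72.75 − 69)/28)·100 = 600 + 13.3929 = 613.393.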